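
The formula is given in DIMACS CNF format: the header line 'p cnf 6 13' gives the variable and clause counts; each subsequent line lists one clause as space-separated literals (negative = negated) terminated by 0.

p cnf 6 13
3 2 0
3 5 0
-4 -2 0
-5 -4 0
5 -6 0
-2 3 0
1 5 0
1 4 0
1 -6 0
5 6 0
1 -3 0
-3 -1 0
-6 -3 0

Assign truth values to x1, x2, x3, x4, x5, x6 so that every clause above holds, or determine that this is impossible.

Case x3 = True:
The clause (x1) is unit, so x1 = True.
But (¬x1) is also a unit clause — contradiction.
That branch fails; take x3 = False instead.
The clause (x2) is unit, so x2 = True.
But (¬x2) is also a unit clause — contradiction.
Neither x3 = True nor x3 = False works.

UNSATISFIABLE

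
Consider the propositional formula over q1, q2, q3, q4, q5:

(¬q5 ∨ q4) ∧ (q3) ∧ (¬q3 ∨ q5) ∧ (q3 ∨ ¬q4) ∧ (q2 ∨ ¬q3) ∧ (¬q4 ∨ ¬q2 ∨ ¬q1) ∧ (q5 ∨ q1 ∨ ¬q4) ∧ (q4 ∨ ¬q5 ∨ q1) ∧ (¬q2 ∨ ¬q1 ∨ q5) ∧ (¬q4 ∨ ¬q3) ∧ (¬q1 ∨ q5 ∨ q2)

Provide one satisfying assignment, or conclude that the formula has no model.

UNSATISFIABLE

Unit clause (q3) forces q3 = True.
Unit clause (q5) forces q5 = True.
Unit clause (q4) forces q4 = True.
But (¬q4) is also a unit clause — contradiction.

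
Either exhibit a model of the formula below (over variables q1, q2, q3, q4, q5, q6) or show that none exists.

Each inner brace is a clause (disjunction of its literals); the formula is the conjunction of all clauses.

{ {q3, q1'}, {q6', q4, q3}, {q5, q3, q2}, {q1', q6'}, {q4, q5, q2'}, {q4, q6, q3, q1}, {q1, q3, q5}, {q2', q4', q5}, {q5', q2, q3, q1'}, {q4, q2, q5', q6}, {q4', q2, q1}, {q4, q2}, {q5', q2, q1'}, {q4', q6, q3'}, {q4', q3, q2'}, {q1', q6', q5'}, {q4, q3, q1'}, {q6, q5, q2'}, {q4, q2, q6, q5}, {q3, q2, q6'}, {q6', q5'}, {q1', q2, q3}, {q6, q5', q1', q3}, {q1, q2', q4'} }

q1: 0; q2: 1; q3: 1; q4: 0; q5: 1; q6: 0

Try q3 = 1.
Try q1 = 0.
Try q4 = 0.
From the singleton clause (q2), q2 = 1.
From the singleton clause (q5), q5 = 1.
From the singleton clause (q6'), q6 = 0.
This assignment satisfies each clause.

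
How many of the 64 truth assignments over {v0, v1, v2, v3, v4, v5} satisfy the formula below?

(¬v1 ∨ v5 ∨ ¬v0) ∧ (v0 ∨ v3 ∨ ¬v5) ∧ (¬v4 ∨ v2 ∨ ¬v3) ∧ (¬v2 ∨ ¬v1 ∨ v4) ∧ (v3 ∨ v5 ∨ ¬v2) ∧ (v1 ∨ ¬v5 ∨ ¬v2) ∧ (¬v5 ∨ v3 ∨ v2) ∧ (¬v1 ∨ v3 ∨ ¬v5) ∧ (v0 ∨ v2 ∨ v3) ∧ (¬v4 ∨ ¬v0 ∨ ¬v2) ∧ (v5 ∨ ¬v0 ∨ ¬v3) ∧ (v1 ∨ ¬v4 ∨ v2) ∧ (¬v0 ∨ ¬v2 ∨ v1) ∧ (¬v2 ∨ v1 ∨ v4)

There are 2^6 = 64 truth assignments over (v0, v1, v2, v3, v4, v5).
Split on v5. With v5 = True, the clauses containing v5 are satisfied and ¬v5 drops from the rest; 5 of the 2^5 = 32 assignments to the other variables satisfy what remains.
With v5 = False, by the same count on the reduced clause set, 5 assignments work.
Total: 5 + 5 = 10.

10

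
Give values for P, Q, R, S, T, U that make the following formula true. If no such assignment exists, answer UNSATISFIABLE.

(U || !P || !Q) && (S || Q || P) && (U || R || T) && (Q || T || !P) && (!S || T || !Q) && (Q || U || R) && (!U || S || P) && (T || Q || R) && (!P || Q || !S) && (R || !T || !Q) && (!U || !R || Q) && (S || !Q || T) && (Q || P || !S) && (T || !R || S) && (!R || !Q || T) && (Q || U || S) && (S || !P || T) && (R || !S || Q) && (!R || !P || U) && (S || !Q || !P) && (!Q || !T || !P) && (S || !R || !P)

Suppose U = true.
Suppose S = true.
Suppose T = true.
Suppose P = false.
From the singleton clause (Q), Q = true.
From the singleton clause (R), R = true.
This assignment satisfies each clause.

P: false; Q: true; R: true; S: true; T: true; U: true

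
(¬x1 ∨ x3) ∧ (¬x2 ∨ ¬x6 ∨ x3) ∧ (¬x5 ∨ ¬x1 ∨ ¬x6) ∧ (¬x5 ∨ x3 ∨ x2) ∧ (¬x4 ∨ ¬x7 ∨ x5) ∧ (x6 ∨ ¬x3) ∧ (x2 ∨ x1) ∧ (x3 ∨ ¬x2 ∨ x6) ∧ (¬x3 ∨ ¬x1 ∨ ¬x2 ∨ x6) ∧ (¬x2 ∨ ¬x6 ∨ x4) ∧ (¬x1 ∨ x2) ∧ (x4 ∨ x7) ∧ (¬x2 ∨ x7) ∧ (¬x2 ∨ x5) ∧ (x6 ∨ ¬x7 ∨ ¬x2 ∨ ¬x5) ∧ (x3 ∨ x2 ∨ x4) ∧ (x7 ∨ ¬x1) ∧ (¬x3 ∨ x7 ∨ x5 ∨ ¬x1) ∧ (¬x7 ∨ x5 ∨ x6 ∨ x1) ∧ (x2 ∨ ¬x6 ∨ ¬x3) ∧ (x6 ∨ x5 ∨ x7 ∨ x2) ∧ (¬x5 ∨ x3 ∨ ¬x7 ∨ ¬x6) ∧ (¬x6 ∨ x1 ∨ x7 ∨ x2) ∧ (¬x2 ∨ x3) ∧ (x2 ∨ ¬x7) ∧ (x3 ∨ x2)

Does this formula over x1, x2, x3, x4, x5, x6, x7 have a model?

Case x1 = False:
(x2) alone gives x2 = True.
(x7) alone gives x7 = True.
(x5) alone gives x5 = True.
(x6) alone gives x6 = True.
(x3) alone gives x3 = True.
(x4) alone gives x4 = True.
This assignment satisfies each clause.
A satisfying assignment: x1=False, x2=True, x3=True, x4=True, x5=True, x6=True, x7=True.

Yes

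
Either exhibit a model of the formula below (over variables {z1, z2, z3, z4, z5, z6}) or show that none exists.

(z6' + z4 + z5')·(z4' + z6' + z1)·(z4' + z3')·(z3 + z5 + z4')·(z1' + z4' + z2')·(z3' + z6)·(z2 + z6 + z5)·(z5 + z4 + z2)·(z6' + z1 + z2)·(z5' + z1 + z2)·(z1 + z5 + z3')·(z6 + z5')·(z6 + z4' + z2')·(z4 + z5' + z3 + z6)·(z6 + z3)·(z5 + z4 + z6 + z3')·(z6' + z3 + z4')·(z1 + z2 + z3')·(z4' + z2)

z1=1, z2=1, z3=0, z4=0, z5=0, z6=1

Try z4 = 0.
Try z6 = 1.
(z5') alone gives z5 = 0.
(z2) alone gives z2 = 1.
Try z1 = 1.
No clause remains; z3 is free.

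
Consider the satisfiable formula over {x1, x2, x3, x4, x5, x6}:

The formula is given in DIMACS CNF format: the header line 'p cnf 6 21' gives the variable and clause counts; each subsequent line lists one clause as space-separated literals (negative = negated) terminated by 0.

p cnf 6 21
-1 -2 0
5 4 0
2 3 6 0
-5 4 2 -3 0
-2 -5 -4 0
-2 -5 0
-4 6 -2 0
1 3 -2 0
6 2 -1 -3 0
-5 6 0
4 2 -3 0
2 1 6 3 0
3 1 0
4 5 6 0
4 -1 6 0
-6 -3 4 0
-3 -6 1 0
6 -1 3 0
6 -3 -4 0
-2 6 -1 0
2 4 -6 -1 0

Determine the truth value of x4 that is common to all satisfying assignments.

Suppose x4 = False.
Unit clause (x5) forces x5 = True.
Unit clause (¬x2) forces x2 = False.
Unit clause (¬x3) forces x3 = False.
Unit clause (x6) forces x6 = True.
Unit clause (x1) forces x1 = True.
But (¬x1) is also a unit clause — contradiction.
So every satisfying assignment has x4 = True.

True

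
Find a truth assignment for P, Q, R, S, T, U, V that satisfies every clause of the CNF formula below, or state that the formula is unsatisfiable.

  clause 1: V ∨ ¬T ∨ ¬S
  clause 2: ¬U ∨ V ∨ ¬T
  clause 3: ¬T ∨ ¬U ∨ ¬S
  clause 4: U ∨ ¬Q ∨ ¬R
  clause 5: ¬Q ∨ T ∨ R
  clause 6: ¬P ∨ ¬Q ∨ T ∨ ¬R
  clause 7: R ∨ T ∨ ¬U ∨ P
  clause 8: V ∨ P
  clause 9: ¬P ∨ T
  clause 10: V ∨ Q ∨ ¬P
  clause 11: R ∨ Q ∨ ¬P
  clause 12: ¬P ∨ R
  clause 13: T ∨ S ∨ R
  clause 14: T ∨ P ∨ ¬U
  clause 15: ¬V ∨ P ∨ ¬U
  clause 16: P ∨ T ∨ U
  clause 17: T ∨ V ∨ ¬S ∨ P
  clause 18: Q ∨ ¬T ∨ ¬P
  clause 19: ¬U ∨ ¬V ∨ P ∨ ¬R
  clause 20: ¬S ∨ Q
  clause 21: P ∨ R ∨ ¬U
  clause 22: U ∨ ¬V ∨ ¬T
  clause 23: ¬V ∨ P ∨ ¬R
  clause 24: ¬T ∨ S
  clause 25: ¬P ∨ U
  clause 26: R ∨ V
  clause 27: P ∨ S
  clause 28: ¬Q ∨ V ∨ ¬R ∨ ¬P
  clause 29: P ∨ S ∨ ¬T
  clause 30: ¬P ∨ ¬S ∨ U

UNSATISFIABLE

Try V = True.
Try P = False.
The clause (¬U) is unit, so U = False.
The clause (T) is unit, so T = True.
Now (¬T) is unsatisfied and unit — conflict.
So P must be the other value — set P = True.
The clause (T) is unit, so T = True.
The clause (R) is unit, so R = True.
The clause (Q) is unit, so Q = True.
The clause (U) is unit, so U = True.
The clause (¬S) is unit, so S = False.
Now (S) is unsatisfied and unit — conflict.
Both values of P lead to a conflict.
So V must be the other value — set V = False.
The clause (P) is unit, so P = True.
The clause (T) is unit, so T = True.
The clause (¬S) is unit, so S = False.
Now (S) is unsatisfied and unit — conflict.
Both values of V lead to a conflict.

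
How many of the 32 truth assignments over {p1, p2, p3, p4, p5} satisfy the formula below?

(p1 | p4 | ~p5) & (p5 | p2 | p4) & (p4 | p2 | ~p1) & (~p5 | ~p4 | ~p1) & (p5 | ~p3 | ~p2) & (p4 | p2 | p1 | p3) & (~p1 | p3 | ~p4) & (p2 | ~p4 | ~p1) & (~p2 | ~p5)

There are 2^5 = 32 truth assignments over (p1, p2, p3, p4, p5).
Split on p2. With p2 = 1, the clauses containing p2 are satisfied and ~p2 drops from the rest; 3 of the 2^4 = 16 assignments to the other variables satisfy what remains.
With p2 = 0, by the same count on the reduced clause set, 4 assignments work.
(One model: p1=F, p2=F, p3=F, p4=T, p5=F.)
Total: 3 + 4 = 7.

7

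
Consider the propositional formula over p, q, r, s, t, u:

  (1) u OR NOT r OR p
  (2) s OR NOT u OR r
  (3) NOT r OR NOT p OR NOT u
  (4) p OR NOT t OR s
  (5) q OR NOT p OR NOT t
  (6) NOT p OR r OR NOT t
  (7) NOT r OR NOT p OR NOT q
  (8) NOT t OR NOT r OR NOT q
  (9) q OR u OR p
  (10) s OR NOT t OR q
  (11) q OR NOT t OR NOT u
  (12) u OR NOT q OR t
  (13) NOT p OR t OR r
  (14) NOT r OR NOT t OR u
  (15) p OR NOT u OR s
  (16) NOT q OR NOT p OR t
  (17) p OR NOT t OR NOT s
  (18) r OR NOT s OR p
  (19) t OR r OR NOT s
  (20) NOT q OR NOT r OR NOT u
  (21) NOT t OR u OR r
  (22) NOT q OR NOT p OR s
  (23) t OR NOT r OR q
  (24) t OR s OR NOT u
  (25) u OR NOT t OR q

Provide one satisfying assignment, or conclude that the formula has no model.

Branch on u: set u = true.
Branch on s: set s = true.
Branch on r: set r = false.
The clause (p) is unit, so p = true.
The clause (NOT t) is unit, so t = false.
But (t) is also a unit clause — contradiction.
That branch fails; take r = true instead.
The clause (NOT p) is unit, so p = false.
The clause (NOT t) is unit, so t = false.
The clause (NOT q) is unit, so q = false.
But (q) is also a unit clause — contradiction.
Both values of r lead to a conflict.
That branch fails; take s = false instead.
The clause (r) is unit, so r = true.
The clause (NOT p) is unit, so p = false.
But (p) is also a unit clause — contradiction.
Both values of s lead to a conflict.
That branch fails; take u = false instead.
Branch on r: set r = false.
The clause (NOT t) is unit, so t = false.
The clause (NOT q) is unit, so q = false.
The clause (p) is unit, so p = true.
But (NOT p) is also a unit clause — contradiction.
That branch fails; take r = true instead.
The clause (p) is unit, so p = true.
The clause (NOT q) is unit, so q = false.
The clause (NOT t) is unit, so t = false.
But (t) is also a unit clause — contradiction.
Both values of r lead to a conflict.
Both values of u lead to a conflict.

UNSATISFIABLE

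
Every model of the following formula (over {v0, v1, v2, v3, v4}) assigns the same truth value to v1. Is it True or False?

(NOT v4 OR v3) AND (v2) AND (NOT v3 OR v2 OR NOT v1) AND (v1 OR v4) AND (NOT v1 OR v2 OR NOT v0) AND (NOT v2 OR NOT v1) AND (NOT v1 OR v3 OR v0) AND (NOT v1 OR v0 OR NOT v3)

Suppose v1 = true.
The clause (v2) is unit, so v2 = true.
That conflicts with the unit clause (NOT v2).
So every satisfying assignment has v1 = False.

False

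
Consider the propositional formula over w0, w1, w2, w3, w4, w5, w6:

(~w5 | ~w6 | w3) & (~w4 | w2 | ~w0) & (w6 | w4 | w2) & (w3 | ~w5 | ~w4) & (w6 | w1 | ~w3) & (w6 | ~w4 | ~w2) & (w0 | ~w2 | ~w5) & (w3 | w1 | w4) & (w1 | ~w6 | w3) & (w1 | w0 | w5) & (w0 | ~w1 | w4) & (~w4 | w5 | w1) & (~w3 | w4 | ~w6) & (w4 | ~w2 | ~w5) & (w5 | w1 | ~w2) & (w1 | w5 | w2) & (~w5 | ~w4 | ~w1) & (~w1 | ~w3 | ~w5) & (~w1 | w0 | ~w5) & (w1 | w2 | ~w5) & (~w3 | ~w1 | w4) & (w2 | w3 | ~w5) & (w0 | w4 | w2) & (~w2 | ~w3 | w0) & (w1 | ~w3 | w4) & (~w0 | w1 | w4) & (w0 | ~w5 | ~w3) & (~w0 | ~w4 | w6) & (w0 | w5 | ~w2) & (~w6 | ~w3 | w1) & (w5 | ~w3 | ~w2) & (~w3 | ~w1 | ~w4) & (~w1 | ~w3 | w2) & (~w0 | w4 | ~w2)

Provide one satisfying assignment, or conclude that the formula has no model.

Branch on w5: set w5 = 0.
Branch on w1: set w1 = 1.
Branch on w0: set w0 = 1.
Branch on w4: set w4 = 1.
From the singleton clause (w2), w2 = 1.
From the singleton clause (w6), w6 = 1.
From the singleton clause (~w3), w3 = 0.
This assignment satisfies each clause.

w0 ↦ 1,  w1 ↦ 1,  w2 ↦ 1,  w3 ↦ 0,  w4 ↦ 1,  w5 ↦ 0,  w6 ↦ 1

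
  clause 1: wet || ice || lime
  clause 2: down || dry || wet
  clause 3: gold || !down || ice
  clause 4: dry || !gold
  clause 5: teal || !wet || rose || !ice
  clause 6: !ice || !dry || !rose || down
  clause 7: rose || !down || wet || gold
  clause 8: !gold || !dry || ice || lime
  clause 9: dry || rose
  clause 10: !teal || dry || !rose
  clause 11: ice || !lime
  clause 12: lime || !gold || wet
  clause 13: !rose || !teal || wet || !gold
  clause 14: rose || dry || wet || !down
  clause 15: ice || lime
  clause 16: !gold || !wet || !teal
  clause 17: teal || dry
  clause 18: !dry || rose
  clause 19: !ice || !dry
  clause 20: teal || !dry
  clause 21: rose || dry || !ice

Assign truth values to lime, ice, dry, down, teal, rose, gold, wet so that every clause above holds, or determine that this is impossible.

UNSATISFIABLE

Suppose dry = true.
The clause (rose) is unit, so rose = true.
The clause (!ice) is unit, so ice = false.
The clause (!lime) is unit, so lime = false.
Now (lime) is unsatisfied and unit — conflict.
Undo dry and try dry = false.
The clause (!gold) is unit, so gold = false.
The clause (rose) is unit, so rose = true.
The clause (!teal) is unit, so teal = false.
Now (teal) is unsatisfied and unit — conflict.
Either choice for dry ends in contradiction.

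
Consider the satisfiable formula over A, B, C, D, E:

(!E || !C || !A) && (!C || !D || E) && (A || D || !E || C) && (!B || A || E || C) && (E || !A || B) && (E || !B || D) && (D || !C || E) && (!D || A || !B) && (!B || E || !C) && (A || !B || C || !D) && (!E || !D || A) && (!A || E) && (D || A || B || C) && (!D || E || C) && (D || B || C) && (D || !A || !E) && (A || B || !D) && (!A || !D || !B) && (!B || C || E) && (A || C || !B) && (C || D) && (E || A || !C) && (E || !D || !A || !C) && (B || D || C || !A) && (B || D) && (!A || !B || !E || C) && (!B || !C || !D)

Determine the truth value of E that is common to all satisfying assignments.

True

Suppose E = false.
From the singleton clause (!A), A = false.
From the singleton clause (!C), C = false.
From the singleton clause (!B), B = false.
From the singleton clause (D), D = true.
But (!D) is also a unit clause — contradiction.
So every satisfying assignment has E = True.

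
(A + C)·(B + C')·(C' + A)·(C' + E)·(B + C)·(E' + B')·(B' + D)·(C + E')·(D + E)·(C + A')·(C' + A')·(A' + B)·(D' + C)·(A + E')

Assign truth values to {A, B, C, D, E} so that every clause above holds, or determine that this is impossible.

Try A = 1.
From the singleton clause (C), C = 1.
But (C') is also a unit clause — contradiction.
So A must be the other value — set A = 0.
From the singleton clause (C), C = 1.
But (C') is also a unit clause — contradiction.
Neither A = 1 nor A = 0 works.

UNSATISFIABLE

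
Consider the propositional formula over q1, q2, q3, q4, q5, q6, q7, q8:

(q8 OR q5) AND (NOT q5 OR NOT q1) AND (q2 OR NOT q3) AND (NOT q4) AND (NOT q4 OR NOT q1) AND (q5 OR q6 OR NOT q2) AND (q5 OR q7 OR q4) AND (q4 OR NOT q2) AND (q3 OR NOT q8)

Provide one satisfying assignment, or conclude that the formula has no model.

q1: false; q2: false; q3: false; q4: false; q5: true; q6: false; q7: true; q8: false

(NOT q4) alone gives q4 = false.
(NOT q2) alone gives q2 = false.
(NOT q3) alone gives q3 = false.
(NOT q8) alone gives q8 = false.
(q5) alone gives q5 = true.
(NOT q1) alone gives q1 = false.
Every clause is now satisfied; q6, q7 are unconstrained.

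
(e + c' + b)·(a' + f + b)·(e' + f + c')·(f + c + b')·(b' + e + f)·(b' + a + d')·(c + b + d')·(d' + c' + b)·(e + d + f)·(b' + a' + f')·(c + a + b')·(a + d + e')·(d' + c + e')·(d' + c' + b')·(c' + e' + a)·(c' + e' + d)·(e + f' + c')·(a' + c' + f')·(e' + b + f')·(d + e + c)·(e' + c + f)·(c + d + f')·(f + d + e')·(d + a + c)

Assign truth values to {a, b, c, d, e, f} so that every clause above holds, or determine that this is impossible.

UNSATISFIABLE

Branch on e: set e = 1.
Branch on f: set f = 1.
From the singleton clause (b), b = 1.
From the singleton clause (a'), a = 0.
From the singleton clause (d'), d = 0.
That conflicts with the unit clause (d).
So f must be the other value — set f = 0.
From the singleton clause (c'), c = 0.
That conflicts with the unit clause (c).
Either choice for f ends in contradiction.
So e must be the other value — set e = 0.
Branch on c: set c = 0.
From the singleton clause (d), d = 1.
From the singleton clause (b), b = 1.
From the singleton clause (f), f = 1.
From the singleton clause (a), a = 1.
That conflicts with the unit clause (a').
So c must be the other value — set c = 1.
From the singleton clause (b), b = 1.
From the singleton clause (f), f = 1.
That conflicts with the unit clause (f').
Either choice for c ends in contradiction.
Either choice for e ends in contradiction.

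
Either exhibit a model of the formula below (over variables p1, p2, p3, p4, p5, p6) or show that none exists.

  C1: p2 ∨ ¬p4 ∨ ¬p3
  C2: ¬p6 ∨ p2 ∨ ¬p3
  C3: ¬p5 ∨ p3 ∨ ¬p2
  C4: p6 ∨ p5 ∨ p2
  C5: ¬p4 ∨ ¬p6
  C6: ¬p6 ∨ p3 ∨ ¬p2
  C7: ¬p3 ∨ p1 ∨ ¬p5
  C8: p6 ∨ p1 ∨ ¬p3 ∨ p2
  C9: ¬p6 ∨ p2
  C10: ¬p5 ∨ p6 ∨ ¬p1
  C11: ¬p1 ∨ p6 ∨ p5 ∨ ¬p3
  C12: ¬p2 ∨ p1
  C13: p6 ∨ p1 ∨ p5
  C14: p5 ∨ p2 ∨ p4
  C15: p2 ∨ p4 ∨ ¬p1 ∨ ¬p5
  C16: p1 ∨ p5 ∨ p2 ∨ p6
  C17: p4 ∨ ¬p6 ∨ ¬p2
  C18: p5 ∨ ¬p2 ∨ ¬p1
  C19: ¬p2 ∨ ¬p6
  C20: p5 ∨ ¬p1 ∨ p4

p1: False; p2: False; p3: False; p4: False; p5: True; p6: False

Branch on p4: set p4 = False.
Branch on p6: set p6 = False.
Branch on p5: set p5 = True.
The clause (¬p1) is unit, so p1 = False.
The clause (¬p3) is unit, so p3 = False.
The clause (¬p2) is unit, so p2 = False.
This assignment satisfies each clause.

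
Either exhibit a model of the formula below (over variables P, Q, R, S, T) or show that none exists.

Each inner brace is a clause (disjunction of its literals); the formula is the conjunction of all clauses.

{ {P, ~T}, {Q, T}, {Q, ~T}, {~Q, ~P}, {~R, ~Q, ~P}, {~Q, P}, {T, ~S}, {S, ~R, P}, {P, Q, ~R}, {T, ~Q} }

Branch on P: set P = 1.
Unit clause (~Q) forces Q = 0.
Unit clause (T) forces T = 1.
That conflicts with the unit clause (~T).
That branch fails; take P = 0 instead.
Unit clause (~T) forces T = 0.
Unit clause (Q) forces Q = 1.
That conflicts with the unit clause (~Q).
Neither P = 1 nor P = 0 works.

UNSATISFIABLE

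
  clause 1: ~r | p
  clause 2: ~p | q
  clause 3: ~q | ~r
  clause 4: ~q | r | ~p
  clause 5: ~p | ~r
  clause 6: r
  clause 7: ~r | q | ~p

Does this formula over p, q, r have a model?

No

The clause (r) is unit, so r = 1.
The clause (p) is unit, so p = 1.
But (~p) is also a unit clause — contradiction.
No assignment satisfies every clause.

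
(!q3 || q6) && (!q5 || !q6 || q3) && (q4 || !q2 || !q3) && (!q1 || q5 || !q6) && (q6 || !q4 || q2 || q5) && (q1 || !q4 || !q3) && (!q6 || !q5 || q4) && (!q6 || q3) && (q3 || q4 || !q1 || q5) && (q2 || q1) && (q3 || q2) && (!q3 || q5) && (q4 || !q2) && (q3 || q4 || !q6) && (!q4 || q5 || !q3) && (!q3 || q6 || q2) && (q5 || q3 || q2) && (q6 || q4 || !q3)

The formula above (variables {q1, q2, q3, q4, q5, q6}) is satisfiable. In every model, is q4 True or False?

Suppose q4 = false.
The clause (!q2) is unit, so q2 = false.
The clause (q1) is unit, so q1 = true.
The clause (q3) is unit, so q3 = true.
The clause (q6) is unit, so q6 = true.
The clause (q5) is unit, so q5 = true.
But (!q5) is also a unit clause — contradiction.
So every satisfying assignment has q4 = True.

True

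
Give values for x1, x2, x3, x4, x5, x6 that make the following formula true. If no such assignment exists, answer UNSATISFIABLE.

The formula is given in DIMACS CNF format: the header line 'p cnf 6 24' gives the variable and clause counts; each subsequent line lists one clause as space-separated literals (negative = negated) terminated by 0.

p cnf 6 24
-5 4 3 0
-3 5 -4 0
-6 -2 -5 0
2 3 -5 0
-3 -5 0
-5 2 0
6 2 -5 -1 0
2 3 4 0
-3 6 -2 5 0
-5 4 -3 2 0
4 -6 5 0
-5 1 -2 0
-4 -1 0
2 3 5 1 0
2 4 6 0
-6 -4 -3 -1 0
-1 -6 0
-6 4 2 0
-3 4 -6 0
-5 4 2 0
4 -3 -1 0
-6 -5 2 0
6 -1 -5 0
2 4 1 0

x1: False; x2: True; x3: False; x4: True; x5: False; x6: False

Case x3 = False:
Case x5 = False:
Case x2 = True:
Case x4 = True:
Unit clause (¬x1) forces x1 = False.
No clause remains; x6 is free.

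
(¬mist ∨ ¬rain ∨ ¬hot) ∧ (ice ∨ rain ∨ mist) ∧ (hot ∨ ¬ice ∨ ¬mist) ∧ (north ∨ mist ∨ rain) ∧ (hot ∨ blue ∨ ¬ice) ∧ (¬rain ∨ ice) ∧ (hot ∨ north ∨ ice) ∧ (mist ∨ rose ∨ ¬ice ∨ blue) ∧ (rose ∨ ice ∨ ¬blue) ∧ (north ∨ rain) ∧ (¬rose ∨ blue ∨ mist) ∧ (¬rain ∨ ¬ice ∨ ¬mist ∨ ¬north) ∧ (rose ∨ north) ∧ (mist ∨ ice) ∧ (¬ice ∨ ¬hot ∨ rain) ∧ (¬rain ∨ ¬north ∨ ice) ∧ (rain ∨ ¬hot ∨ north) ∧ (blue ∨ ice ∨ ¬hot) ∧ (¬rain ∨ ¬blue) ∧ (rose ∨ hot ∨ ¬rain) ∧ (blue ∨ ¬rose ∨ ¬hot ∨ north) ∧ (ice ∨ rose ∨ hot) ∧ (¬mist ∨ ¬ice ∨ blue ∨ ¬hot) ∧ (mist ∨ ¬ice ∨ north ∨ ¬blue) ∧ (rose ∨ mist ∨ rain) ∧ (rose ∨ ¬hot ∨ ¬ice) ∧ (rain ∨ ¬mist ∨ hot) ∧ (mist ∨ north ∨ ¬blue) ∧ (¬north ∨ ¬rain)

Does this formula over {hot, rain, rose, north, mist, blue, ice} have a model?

Branch on rain: set rain = False.
(north) alone gives north = True.
Branch on ice: set ice = True.
(¬hot) alone gives hot = False.
(¬mist) alone gives mist = False.
(blue) alone gives blue = True.
(rose) alone gives rose = True.
Every clause now holds.
A satisfying assignment: hot ↦ False; rain ↦ False; rose ↦ True; north ↦ True; mist ↦ False; blue ↦ True; ice ↦ True.

Yes, satisfiable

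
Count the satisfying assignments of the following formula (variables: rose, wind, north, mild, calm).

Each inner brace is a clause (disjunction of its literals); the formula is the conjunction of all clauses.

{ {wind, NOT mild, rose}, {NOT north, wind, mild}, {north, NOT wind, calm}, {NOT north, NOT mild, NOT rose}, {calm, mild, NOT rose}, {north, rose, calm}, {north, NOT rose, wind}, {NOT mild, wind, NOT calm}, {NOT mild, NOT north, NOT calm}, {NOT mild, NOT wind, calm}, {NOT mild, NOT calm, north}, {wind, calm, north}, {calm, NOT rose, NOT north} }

6

There are 2^5 = 32 truth assignments over (rose, wind, north, mild, calm).
Split on mild. With mild = true, the clauses containing mild are satisfied and NOT mild drops from the rest; 0 of the 2^4 = 16 assignments to the other variables satisfy what remains.
With mild = false, by the same count on the reduced clause set, 6 assignments work.
(One model: rose=F, wind=F, north=F, mild=F, calm=T.)
Total: 0 + 6 = 6.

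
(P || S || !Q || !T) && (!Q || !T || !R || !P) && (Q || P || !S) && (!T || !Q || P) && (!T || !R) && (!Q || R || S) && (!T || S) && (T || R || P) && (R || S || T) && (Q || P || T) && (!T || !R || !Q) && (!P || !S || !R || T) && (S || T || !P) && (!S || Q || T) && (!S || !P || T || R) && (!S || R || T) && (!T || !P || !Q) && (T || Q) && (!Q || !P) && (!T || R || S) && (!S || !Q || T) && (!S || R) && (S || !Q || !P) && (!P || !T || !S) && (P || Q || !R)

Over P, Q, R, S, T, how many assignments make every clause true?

1

There are 2^5 = 32 truth assignments over (P, Q, R, S, T).
Split on P. With P = true, the clauses containing P are satisfied and !P drops from the rest; 0 of the 2^4 = 16 assignments to the other variables satisfy what remains.
With P = false, by the same count on the reduced clause set, 1 assignment works.
(One model: P=F, Q=T, R=T, S=F, T=F.)
Total: 0 + 1 = 1.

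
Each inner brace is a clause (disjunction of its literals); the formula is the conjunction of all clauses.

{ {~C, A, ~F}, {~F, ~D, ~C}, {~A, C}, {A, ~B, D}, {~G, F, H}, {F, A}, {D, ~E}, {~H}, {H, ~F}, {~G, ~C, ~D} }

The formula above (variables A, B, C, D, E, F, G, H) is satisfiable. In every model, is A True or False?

Suppose A = 0.
From the singleton clause (F), F = 1.
From the singleton clause (~C), C = 0.
From the singleton clause (~H), H = 0.
Now (H) is unsatisfied and unit — conflict.
So every satisfying assignment has A = True.

True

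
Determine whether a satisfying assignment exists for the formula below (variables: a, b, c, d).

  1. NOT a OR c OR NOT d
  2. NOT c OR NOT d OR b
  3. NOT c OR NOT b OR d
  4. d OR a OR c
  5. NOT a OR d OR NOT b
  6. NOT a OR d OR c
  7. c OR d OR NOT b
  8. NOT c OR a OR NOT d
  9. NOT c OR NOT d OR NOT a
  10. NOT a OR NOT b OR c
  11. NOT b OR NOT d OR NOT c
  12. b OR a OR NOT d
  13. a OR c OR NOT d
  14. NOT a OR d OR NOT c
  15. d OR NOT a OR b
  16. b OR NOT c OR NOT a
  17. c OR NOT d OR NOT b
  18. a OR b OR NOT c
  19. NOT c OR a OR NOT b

No, unsatisfiable

Suppose a = false.
Suppose d = true.
From the singleton clause (NOT c), c = false.
That conflicts with the unit clause (c).
Backtrack on d: now try d = false.
From the singleton clause (c), c = true.
From the singleton clause (NOT b), b = false.
That conflicts with the unit clause (b).
Either choice for d ends in contradiction.
Backtrack on a: now try a = true.
Suppose c = true.
From the singleton clause (NOT d), d = false.
That conflicts with the unit clause (d).
Backtrack on c: now try c = false.
From the singleton clause (NOT d), d = false.
That conflicts with the unit clause (d).
Either choice for c ends in contradiction.
Either choice for a ends in contradiction.
No assignment satisfies every clause.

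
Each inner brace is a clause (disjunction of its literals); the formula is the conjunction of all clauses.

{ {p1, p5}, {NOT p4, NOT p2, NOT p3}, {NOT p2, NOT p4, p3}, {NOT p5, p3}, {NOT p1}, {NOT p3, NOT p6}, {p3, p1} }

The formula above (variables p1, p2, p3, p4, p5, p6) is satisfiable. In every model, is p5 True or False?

Suppose p5 = false.
Unit clause (p1) forces p1 = true.
That conflicts with the unit clause (NOT p1).
So every satisfying assignment has p5 = True.

True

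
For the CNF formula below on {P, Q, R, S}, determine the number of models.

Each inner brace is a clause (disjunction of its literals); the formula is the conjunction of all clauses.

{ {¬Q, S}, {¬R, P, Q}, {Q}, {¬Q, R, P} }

3

There are 2^4 = 16 truth assignments over (P, Q, R, S).
Check each against the 4 clauses (columns in the order P, Q, R, S):
  F F F F  ✗ fails (Q)
  F F F T  ✗ fails (Q)
  F F T F  ✗ fails (¬R ∨ P ∨ Q)
  F F T T  ✗ fails (¬R ∨ P ∨ Q)
  F T F F  ✗ fails (¬Q ∨ S)
  F T F T  ✗ fails (¬Q ∨ R ∨ P)
  F T T F  ✗ fails (¬Q ∨ S)
  F T T T  ✓ satisfies all
  T F F F  ✗ fails (Q)
  T F F T  ✗ fails (Q)
  T F T F  ✗ fails (Q)
  T F T T  ✗ fails (Q)
  T T F F  ✗ fails (¬Q ∨ S)
  T T F T  ✓ satisfies all
  T T T F  ✗ fails (¬Q ∨ S)
  T T T T  ✓ satisfies all
3 of the 16 rows are models.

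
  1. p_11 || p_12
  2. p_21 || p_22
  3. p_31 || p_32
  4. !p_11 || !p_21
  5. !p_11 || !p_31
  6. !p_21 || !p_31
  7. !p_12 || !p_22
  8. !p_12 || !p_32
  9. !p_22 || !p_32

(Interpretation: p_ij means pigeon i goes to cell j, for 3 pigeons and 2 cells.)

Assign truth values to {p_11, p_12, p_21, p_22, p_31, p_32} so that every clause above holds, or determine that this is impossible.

Case p_11 = true:
Unit clause (!p_21) forces p_21 = false.
Unit clause (p_22) forces p_22 = true.
Unit clause (!p_31) forces p_31 = false.
Unit clause (p_32) forces p_32 = true.
But (!p_32) is also a unit clause — contradiction.
That branch fails; take p_11 = false instead.
Unit clause (p_12) forces p_12 = true.
Unit clause (!p_22) forces p_22 = false.
Unit clause (p_21) forces p_21 = true.
Unit clause (!p_31) forces p_31 = false.
Unit clause (p_32) forces p_32 = true.
But (!p_32) is also a unit clause — contradiction.
Both values of p_11 lead to a conflict.

UNSATISFIABLE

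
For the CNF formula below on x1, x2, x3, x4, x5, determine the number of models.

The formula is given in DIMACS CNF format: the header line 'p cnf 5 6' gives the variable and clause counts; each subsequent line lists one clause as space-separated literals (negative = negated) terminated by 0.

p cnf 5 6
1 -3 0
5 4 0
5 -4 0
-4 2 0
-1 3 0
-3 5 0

There are 2^5 = 32 truth assignments over (x1, x2, x3, x4, x5).
Split on x1. With x1 = True, the clauses containing x1 are satisfied and ¬x1 drops from the rest; 3 of the 2^4 = 16 assignments to the other variables satisfy what remains.
With x1 = False, by the same count on the reduced clause set, 3 assignments work.
Total: 3 + 3 = 6.

6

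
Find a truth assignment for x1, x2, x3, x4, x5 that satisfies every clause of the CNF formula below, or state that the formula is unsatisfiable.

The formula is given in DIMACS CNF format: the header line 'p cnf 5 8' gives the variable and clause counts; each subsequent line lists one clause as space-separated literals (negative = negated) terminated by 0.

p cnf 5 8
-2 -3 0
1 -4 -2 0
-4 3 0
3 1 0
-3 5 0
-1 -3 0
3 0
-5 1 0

UNSATISFIABLE

From the singleton clause (x3), x3 = True.
From the singleton clause (¬x2), x2 = False.
From the singleton clause (x5), x5 = True.
From the singleton clause (¬x1), x1 = False.
That conflicts with the unit clause (x1).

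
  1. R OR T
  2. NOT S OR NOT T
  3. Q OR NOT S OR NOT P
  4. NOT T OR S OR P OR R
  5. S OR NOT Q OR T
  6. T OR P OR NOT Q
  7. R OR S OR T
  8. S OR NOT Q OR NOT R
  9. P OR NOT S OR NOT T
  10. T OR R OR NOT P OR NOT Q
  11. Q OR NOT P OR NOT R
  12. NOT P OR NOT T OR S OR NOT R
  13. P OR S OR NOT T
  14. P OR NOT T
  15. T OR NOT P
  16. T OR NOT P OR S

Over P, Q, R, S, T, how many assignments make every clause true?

There are 2^5 = 32 truth assignments over (P, Q, R, S, T).
Split on P. With P = true, the clauses containing P are satisfied and NOT P drops from the rest; 2 of the 2^4 = 16 assignments to the other variables satisfy what remains.
With P = false, by the same count on the reduced clause set, 2 assignments work.
Total: 2 + 2 = 4.

4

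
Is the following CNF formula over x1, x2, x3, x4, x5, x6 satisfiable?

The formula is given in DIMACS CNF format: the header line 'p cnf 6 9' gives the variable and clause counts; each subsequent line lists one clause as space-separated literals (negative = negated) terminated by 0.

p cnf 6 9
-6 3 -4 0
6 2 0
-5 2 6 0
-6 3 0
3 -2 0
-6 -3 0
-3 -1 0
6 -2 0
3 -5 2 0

Try x6 = True.
(x3) alone gives x3 = True.
But (¬x3) is also a unit clause — contradiction.
That branch fails; take x6 = False instead.
(x2) alone gives x2 = True.
But (¬x2) is also a unit clause — contradiction.
Either choice for x6 ends in contradiction.
No assignment satisfies every clause.

Unsatisfiable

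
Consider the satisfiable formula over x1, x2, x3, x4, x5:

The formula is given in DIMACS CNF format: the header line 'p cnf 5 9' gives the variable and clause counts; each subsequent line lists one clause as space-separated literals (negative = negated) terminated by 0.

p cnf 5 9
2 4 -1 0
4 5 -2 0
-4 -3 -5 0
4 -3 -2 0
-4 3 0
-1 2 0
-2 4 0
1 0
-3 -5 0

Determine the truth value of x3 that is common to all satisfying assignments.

Suppose x3 = False.
(¬x4) alone gives x4 = False.
(¬x2) alone gives x2 = False.
(¬x1) alone gives x1 = False.
Now (x1) is unsatisfied and unit — conflict.
So every satisfying assignment has x3 = True.

True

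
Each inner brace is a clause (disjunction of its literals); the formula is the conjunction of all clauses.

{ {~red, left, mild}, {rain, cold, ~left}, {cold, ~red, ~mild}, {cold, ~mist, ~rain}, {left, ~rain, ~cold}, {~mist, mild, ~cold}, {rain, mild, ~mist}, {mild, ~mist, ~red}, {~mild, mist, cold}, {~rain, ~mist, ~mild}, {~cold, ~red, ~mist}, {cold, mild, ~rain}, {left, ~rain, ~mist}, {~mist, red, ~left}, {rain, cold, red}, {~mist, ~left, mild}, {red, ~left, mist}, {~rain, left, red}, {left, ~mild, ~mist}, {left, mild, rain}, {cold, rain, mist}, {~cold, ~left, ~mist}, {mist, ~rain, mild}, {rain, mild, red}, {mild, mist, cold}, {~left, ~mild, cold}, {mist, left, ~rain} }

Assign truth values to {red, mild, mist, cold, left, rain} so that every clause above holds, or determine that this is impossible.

red: 1, mild: 1, mist: 0, cold: 1, left: 1, rain: 1

Branch on red: set red = 1.
Branch on left: set left = 1.
Branch on rain: set rain = 1.
Branch on cold: set cold = 1.
From the singleton clause (~mist), mist = 0.
From the singleton clause (mild), mild = 1.
All clauses are satisfied.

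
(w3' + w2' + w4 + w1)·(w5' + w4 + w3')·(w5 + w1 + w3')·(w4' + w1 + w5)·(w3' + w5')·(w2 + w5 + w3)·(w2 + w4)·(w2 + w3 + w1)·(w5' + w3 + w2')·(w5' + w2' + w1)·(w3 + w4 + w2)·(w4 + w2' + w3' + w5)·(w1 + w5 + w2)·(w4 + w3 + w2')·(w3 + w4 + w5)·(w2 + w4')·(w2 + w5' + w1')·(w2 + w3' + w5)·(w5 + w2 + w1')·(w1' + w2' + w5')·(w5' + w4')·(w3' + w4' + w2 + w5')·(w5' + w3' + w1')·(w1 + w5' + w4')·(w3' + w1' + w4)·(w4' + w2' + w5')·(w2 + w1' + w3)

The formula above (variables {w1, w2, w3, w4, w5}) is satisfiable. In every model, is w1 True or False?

True

Suppose w1 = 0.
Case w5 = 1:
Unit clause (w3') forces w3 = 0.
Unit clause (w2) forces w2 = 1.
That conflicts with the unit clause (w2').
That branch fails; take w5 = 0 instead.
Unit clause (w3') forces w3 = 0.
Unit clause (w4') forces w4 = 0.
That conflicts with the unit clause (w4).
Neither w5 = 1 nor w5 = 0 works.
So every satisfying assignment has w1 = True.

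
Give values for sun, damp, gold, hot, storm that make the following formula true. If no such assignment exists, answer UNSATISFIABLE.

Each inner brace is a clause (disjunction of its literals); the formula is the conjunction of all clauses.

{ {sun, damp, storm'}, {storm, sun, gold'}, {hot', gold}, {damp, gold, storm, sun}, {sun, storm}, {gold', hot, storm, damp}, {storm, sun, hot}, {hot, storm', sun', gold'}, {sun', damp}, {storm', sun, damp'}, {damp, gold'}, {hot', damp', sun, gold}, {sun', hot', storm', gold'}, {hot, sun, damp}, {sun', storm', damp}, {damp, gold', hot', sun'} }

Try hot = 0.
Try sun = 1.
The clause (damp) is unit, so damp = 1.
Try storm = 0.
All clauses hold; gold can take either value.

sun ↦ 1,  damp ↦ 1,  gold ↦ 1,  hot ↦ 0,  storm ↦ 0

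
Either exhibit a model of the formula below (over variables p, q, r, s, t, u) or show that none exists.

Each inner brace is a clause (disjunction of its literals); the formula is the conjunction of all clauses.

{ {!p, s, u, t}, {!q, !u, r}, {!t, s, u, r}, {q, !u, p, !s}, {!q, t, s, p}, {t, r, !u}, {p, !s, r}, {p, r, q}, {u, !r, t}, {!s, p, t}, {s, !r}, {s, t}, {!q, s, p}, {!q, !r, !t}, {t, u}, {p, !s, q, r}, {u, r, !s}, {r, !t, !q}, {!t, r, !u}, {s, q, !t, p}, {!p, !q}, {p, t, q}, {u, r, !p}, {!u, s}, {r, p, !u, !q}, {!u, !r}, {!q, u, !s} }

Branch on s: set s = true.
Branch on p: set p = false.
From the singleton clause (r), r = true.
From the singleton clause (t), t = true.
From the singleton clause (!q), q = false.
From the singleton clause (!u), u = false.
This assignment satisfies each clause.

p: false; q: false; r: true; s: true; t: true; u: false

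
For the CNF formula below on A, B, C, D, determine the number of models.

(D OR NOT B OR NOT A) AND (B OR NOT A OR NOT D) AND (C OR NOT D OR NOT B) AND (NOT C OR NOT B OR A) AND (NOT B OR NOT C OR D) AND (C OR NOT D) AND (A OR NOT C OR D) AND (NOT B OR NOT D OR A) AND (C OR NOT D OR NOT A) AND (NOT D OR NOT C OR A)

5

There are 2^4 = 16 truth assignments over (A, B, C, D).
Split on A. With A = true, the clauses containing A are satisfied and NOT A drops from the rest; 3 of the 2^3 = 8 assignments to the other variables satisfy what remains.
With A = false, by the same count on the reduced clause set, 2 assignments work.
(One model: A=F, B=F, C=F, D=F.)
Total: 3 + 2 = 5.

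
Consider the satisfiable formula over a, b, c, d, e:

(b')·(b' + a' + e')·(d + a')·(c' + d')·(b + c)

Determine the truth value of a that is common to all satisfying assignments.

False

Suppose a = 1.
The clause (b') is unit, so b = 0.
The clause (d) is unit, so d = 1.
The clause (c') is unit, so c = 0.
Now (c) is unsatisfied and unit — conflict.
So every satisfying assignment has a = False.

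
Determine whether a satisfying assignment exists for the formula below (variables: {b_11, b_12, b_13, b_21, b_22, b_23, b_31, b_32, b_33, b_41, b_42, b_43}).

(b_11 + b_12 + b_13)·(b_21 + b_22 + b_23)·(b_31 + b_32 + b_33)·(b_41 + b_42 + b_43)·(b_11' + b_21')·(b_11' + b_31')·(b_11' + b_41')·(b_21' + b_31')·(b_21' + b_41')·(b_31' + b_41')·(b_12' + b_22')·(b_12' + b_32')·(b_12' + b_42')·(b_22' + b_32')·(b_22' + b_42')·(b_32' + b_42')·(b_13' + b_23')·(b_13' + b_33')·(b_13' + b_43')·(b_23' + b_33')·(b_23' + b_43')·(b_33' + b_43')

Unsatisfiable

Suppose b_11 = 0.
Suppose b_12 = 1.
From the singleton clause (b_22'), b_22 = 0.
From the singleton clause (b_32'), b_32 = 0.
From the singleton clause (b_42'), b_42 = 0.
Suppose b_21 = 1.
From the singleton clause (b_31'), b_31 = 0.
From the singleton clause (b_33), b_33 = 1.
From the singleton clause (b_41'), b_41 = 0.
From the singleton clause (b_43), b_43 = 1.
Now (b_43') is unsatisfied and unit — conflict.
That branch fails; take b_21 = 0 instead.
From the singleton clause (b_23), b_23 = 1.
From the singleton clause (b_13'), b_13 = 0.
From the singleton clause (b_33'), b_33 = 0.
From the singleton clause (b_31), b_31 = 1.
From the singleton clause (b_41'), b_41 = 0.
From the singleton clause (b_43), b_43 = 1.
Now (b_43') is unsatisfied and unit — conflict.
Either choice for b_21 ends in contradiction.
That branch fails; take b_12 = 0 instead.
From the singleton clause (b_13), b_13 = 1.
From the singleton clause (b_23'), b_23 = 0.
From the singleton clause (b_33'), b_33 = 0.
From the singleton clause (b_43'), b_43 = 0.
Suppose b_21 = 1.
From the singleton clause (b_31'), b_31 = 0.
From the singleton clause (b_32), b_32 = 1.
From the singleton clause (b_41'), b_41 = 0.
From the singleton clause (b_42), b_42 = 1.
Now (b_42') is unsatisfied and unit — conflict.
That branch fails; take b_21 = 0 instead.
From the singleton clause (b_22), b_22 = 1.
From the singleton clause (b_32'), b_32 = 0.
From the singleton clause (b_31), b_31 = 1.
From the singleton clause (b_41'), b_41 = 0.
From the singleton clause (b_42), b_42 = 1.
Now (b_42') is unsatisfied and unit — conflict.
Either choice for b_21 ends in contradiction.
Either choice for b_12 ends in contradiction.
That branch fails; take b_11 = 1 instead.
From the singleton clause (b_21'), b_21 = 0.
From the singleton clause (b_31'), b_31 = 0.
From the singleton clause (b_41'), b_41 = 0.
Suppose b_22 = 1.
From the singleton clause (b_12'), b_12 = 0.
From the singleton clause (b_32'), b_32 = 0.
From the singleton clause (b_33), b_33 = 1.
From the singleton clause (b_42'), b_42 = 0.
From the singleton clause (b_43), b_43 = 1.
Now (b_43') is unsatisfied and unit — conflict.
That branch fails; take b_22 = 0 instead.
From the singleton clause (b_23), b_23 = 1.
From the singleton clause (b_13'), b_13 = 0.
From the singleton clause (b_33'), b_33 = 0.
From the singleton clause (b_32), b_32 = 1.
From the singleton clause (b_12'), b_12 = 0.
From the singleton clause (b_42'), b_42 = 0.
From the singleton clause (b_43), b_43 = 1.
Now (b_43') is unsatisfied and unit — conflict.
Either choice for b_22 ends in contradiction.
Either choice for b_11 ends in contradiction.
No assignment satisfies every clause.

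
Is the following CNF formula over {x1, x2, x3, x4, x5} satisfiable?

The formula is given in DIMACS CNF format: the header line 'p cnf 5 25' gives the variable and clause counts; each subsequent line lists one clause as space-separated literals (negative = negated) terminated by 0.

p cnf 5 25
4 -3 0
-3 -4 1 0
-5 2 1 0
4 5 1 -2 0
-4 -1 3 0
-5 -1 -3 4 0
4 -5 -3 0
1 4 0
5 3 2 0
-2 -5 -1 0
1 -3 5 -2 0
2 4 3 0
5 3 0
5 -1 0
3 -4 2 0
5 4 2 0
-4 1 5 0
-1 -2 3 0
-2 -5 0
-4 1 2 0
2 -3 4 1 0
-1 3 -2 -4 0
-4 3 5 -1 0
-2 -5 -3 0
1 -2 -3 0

Suppose x4 = True.
Suppose x3 = True.
(x1) alone gives x1 = True.
(x5) alone gives x5 = True.
(¬x2) alone gives x2 = False.
This assignment satisfies each clause.
A satisfying assignment: x1: True, x2: False, x3: True, x4: True, x5: True.

Yes, satisfiable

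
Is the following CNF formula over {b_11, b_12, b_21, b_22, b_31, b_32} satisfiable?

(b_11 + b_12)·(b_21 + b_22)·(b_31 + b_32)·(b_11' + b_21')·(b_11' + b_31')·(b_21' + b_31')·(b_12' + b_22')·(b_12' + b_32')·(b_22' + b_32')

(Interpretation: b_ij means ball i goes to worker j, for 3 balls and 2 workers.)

No

Case b_11 = 1:
Unit clause (b_21') forces b_21 = 0.
Unit clause (b_22) forces b_22 = 1.
Unit clause (b_31') forces b_31 = 0.
Unit clause (b_32) forces b_32 = 1.
But (b_32') is also a unit clause — contradiction.
So b_11 must be the other value — set b_11 = 0.
Unit clause (b_12) forces b_12 = 1.
Unit clause (b_22') forces b_22 = 0.
Unit clause (b_21) forces b_21 = 1.
Unit clause (b_31') forces b_31 = 0.
Unit clause (b_32) forces b_32 = 1.
But (b_32') is also a unit clause — contradiction.
Either choice for b_11 ends in contradiction.
No assignment satisfies every clause.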